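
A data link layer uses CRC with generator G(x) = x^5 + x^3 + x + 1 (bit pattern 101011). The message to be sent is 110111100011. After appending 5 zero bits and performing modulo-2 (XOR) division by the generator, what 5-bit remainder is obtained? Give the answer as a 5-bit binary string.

Append 5 zeros: 11011110001100000. Divide by 101011 (XOR where the leading bit is 1):
  pos 0: 110111 XOR 101011 = 011100
  pos 1: 111001 XOR 101011 = 010010
  pos 2: 100100 XOR 101011 = 001111
  pos 4: 111100 XOR 101011 = 010111
  pos 5: 101111 XOR 101011 = 000100
  pos 8: 100100 XOR 101011 = 001111
  pos 10: 111100 XOR 101011 = 010111
  pos 11: 101110 XOR 101011 = 000101
Remainder (last 5 bits) = 00101. This is the CRC / FCS.

00101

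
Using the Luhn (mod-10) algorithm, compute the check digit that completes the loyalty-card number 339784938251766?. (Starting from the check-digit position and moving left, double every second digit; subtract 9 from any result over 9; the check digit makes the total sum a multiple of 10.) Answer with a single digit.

7

Partial digits right→left: 6 6 7 1 5 2 8 3 9 4 8 7 9 3 3
Double every second digit counting from the check-digit position (so the 1st, 3rd, 5th, ... of the partial from the right).
  doubled (with −9 where >9): 3 5 1 7 9 7 9 6 → sum 47
  kept as-is: 6 1 2 3 4 7 3 → sum 26
Total = 47 + 26 = 73.
Check digit = (10 − (73 mod 10)) mod 10 = 7.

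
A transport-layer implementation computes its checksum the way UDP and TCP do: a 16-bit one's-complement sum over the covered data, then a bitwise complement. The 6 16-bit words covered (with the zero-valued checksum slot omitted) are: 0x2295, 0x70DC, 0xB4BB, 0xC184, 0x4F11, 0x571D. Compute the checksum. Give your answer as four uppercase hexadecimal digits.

501F

One's-complement addition (fold any carry out of bit 15 back into bit 0):
  0x2295 + 0x70DC = 0x09371
  0x9371 + 0xB4BB = 0x1482C → wrap carry → 0x482D
  0x482D + 0xC184 = 0x109B1 → wrap carry → 0x09B2
  0x09B2 + 0x4F11 = 0x058C3
  0x58C3 + 0x571D = 0x0AFE0
One's-complement sum = 0xAFE0.
Checksum = ~0xAFE0 & 0xFFFF = 0x501F.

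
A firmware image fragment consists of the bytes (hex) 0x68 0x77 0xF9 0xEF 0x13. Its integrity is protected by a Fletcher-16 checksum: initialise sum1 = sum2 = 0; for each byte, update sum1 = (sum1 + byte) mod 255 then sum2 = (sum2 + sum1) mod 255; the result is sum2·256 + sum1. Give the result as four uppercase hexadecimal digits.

Running sums (mod 255):
  after byte 0 (0x68): sum1=104, sum2=104
  after byte 1 (0x77): sum1=223, sum2=72
  after byte 2 (0xF9): sum1=217, sum2=34
  after byte 3 (0xEF): sum1=201, sum2=235
  after byte 4 (0x13): sum1=220, sum2=200
Checksum = sum2·256 + sum1 = 200·256 + 220 = 51420 = 0xC8DC.

C8DC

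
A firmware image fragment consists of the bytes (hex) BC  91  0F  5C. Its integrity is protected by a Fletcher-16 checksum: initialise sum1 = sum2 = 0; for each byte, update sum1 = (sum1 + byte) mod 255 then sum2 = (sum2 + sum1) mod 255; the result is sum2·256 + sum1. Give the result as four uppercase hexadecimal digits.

22B9

Running sums (mod 255):
  after byte 0 (BC): sum1=188, sum2=188
  after byte 1 (91): sum1=78, sum2=11
  after byte 2 (0F): sum1=93, sum2=104
  after byte 3 (5C): sum1=185, sum2=34
Checksum = sum2·256 + sum1 = 34·256 + 185 = 8889 = 0x22B9.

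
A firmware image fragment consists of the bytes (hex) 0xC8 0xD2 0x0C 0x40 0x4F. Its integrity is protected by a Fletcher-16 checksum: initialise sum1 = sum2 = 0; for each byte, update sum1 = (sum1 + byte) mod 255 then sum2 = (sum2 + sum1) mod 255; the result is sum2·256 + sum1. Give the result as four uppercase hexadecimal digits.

2B37

Running sums (mod 255):
  after byte 0 (0xC8): sum1=200, sum2=200
  after byte 1 (0xD2): sum1=155, sum2=100
  after byte 2 (0x0C): sum1=167, sum2=12
  after byte 3 (0x40): sum1=231, sum2=243
  after byte 4 (0x4F): sum1=55, sum2=43
Checksum = sum2·256 + sum1 = 43·256 + 55 = 11063 = 0x2B37.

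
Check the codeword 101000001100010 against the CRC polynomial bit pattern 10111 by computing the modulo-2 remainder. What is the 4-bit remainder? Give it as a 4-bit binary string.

1000

Modulo-2 division of 101000001100010 by 10111:
  pos 0: 10100 XOR 10111 = 00011
  pos 3: 11000 XOR 10111 = 01111
  pos 4: 11111 XOR 10111 = 01000
  pos 5: 10001 XOR 10111 = 00110
  pos 7: 11000 XOR 10111 = 01111
  pos 8: 11110 XOR 10111 = 01001
  pos 9: 10011 XOR 10111 = 00100
Remainder = 1000 (nonzero — an error is detected).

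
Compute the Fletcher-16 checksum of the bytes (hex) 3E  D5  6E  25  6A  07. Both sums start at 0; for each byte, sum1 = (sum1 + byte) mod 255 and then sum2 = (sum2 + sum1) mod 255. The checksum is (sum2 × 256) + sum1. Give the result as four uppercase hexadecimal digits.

Running sums (mod 255):
  after byte 0 (3E): sum1=62, sum2=62
  after byte 1 (D5): sum1=20, sum2=82
  after byte 2 (6E): sum1=130, sum2=212
  after byte 3 (25): sum1=167, sum2=124
  after byte 4 (6A): sum1=18, sum2=142
  after byte 5 (07): sum1=25, sum2=167
Checksum = sum2·256 + sum1 = 167·256 + 25 = 42777 = 0xA719.

A719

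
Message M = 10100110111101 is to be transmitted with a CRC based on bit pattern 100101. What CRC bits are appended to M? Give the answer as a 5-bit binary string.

Append 5 zeros: 1010011011110100000. Divide by 100101 (XOR where the leading bit is 1):
  pos 0: 101001 XOR 100101 = 001100
  pos 2: 110010 XOR 100101 = 010111
  pos 3: 101111 XOR 100101 = 001010
  pos 5: 101011 XOR 100101 = 001110
  pos 7: 111010 XOR 100101 = 011111
  pos 8: 111111 XOR 100101 = 011010
  pos 9: 110100 XOR 100101 = 010001
  pos 10: 100010 XOR 100101 = 000111
  pos 13: 111000 XOR 100101 = 011101
Remainder (last 5 bits) = 11101. This is the CRC / FCS.

11101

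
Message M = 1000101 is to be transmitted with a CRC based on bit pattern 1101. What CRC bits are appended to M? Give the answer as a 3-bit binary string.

Append 3 zeros: 1000101000. Divide by 1101 (XOR where the leading bit is 1):
  pos 0: 1000 XOR 1101 = 0101
  pos 1: 1011 XOR 1101 = 0110
  pos 2: 1100 XOR 1101 = 0001
  pos 5: 1100 XOR 1101 = 0001
Remainder (last 3 bits) = 010. This is the CRC / FCS.

010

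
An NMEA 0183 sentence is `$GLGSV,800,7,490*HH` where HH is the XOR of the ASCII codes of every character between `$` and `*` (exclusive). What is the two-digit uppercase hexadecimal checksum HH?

XOR the ASCII codes of the payload characters:
  'G' = 0x47 → acc = 0x47
  'L' = 0x4C → acc = 0x0B
  'G' = 0x47 → acc = 0x4C
  'S' = 0x53 → acc = 0x1F
  'V' = 0x56 → acc = 0x49
  ',' = 0x2C → acc = 0x65
  '8' = 0x38 → acc = 0x5D
  '0' = 0x30 → acc = 0x6D
  '0' = 0x30 → acc = 0x5D
  ',' = 0x2C → acc = 0x71
  '7' = 0x37 → acc = 0x46
  ',' = 0x2C → acc = 0x6A
  '4' = 0x34 → acc = 0x5E
  '9' = 0x39 → acc = 0x67
  '0' = 0x30 → acc = 0x57
Checksum = 0x57.

57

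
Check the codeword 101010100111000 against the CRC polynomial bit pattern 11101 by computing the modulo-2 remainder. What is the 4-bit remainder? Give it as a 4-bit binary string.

1110

Modulo-2 division of 101010100111000 by 11101:
  pos 0: 10101 XOR 11101 = 01000
  pos 1: 10000 XOR 11101 = 01101
  pos 2: 11011 XOR 11101 = 00110
  pos 4: 11000 XOR 11101 = 00101
  pos 6: 10111 XOR 11101 = 01010
  pos 7: 10101 XOR 11101 = 01000
  pos 8: 10000 XOR 11101 = 01101
  pos 9: 11010 XOR 11101 = 00111
Remainder = 1110 (nonzero — an error is detected).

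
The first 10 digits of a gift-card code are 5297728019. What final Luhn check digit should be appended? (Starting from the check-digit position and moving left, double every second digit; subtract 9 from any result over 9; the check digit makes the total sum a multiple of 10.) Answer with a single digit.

Partial digits right→left: 9 1 0 8 2 7 7 9 2 5
Double every second digit counting from the check-digit position (so the 1st, 3rd, 5th, ... of the partial from the right).
  doubled (with −9 where >9): 9 0 4 5 4 → sum 22
  kept as-is: 1 8 7 9 5 → sum 30
Total = 22 + 30 = 52.
Check digit = (10 − (52 mod 10)) mod 10 = 8.

8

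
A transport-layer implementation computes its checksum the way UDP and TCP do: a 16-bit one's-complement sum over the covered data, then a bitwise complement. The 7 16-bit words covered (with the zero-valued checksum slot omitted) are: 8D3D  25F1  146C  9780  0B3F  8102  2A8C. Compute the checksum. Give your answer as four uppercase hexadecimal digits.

One's-complement addition (fold any carry out of bit 15 back into bit 0):
  0x8D3D + 0x25F1 = 0x0B32E
  0xB32E + 0x146C = 0x0C79A
  0xC79A + 0x9780 = 0x15F1A → wrap carry → 0x5F1B
  0x5F1B + 0x0B3F = 0x06A5A
  0x6A5A + 0x8102 = 0x0EB5C
  0xEB5C + 0x2A8C = 0x115E8 → wrap carry → 0x15E9
One's-complement sum = 0x15E9.
Checksum = ~0x15E9 & 0xFFFF = 0xEA16.

EA16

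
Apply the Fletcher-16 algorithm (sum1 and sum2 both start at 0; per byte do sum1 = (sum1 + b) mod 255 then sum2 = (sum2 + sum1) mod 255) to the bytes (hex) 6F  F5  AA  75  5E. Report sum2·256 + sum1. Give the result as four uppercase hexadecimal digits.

Running sums (mod 255):
  after byte 0 (6F): sum1=111, sum2=111
  after byte 1 (F5): sum1=101, sum2=212
  after byte 2 (AA): sum1=16, sum2=228
  after byte 3 (75): sum1=133, sum2=106
  after byte 4 (5E): sum1=227, sum2=78
Checksum = sum2·256 + sum1 = 78·256 + 227 = 20195 = 0x4EE3.

4EE3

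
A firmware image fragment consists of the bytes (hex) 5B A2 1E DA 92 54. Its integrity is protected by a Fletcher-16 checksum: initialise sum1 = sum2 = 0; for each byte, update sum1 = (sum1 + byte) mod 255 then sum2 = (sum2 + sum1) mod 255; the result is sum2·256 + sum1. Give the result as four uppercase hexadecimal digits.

D3DD

Running sums (mod 255):
  after byte 0 (5B): sum1=91, sum2=91
  after byte 1 (A2): sum1=253, sum2=89
  after byte 2 (1E): sum1=28, sum2=117
  after byte 3 (DA): sum1=246, sum2=108
  after byte 4 (92): sum1=137, sum2=245
  after byte 5 (54): sum1=221, sum2=211
Checksum = sum2·256 + sum1 = 211·256 + 221 = 54237 = 0xD3DD.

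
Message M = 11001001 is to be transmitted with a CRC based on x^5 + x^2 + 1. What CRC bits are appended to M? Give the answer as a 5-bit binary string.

00001

Append 5 zeros: 1100100100000. Divide by 100101 (XOR where the leading bit is 1):
  pos 0: 110010 XOR 100101 = 010111
  pos 1: 101110 XOR 100101 = 001011
  pos 3: 101110 XOR 100101 = 001011
  pos 5: 101100 XOR 100101 = 001001
  pos 7: 100100 XOR 100101 = 000001
Remainder (last 5 bits) = 00001. This is the CRC / FCS.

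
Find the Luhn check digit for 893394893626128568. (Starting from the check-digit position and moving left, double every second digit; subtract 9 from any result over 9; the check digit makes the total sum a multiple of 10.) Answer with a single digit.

Partial digits right→left: 8 6 5 8 2 1 6 2 6 3 9 8 4 9 3 3 9 8
Double every second digit counting from the check-digit position (so the 1st, 3rd, 5th, ... of the partial from the right).
  doubled (with −9 where >9): 7 1 4 3 3 9 8 6 9 → sum 50
  kept as-is: 6 8 1 2 3 8 9 3 8 → sum 48
Total = 50 + 48 = 98.
Check digit = (10 − (98 mod 10)) mod 10 = 2.

2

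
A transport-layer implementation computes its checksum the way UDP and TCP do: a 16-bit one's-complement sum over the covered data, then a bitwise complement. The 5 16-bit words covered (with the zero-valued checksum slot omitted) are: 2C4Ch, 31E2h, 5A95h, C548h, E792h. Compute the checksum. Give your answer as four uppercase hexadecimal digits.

9A60

One's-complement addition (fold any carry out of bit 15 back into bit 0):
  0x2C4C + 0x31E2 = 0x05E2E
  0x5E2E + 0x5A95 = 0x0B8C3
  0xB8C3 + 0xC548 = 0x17E0B → wrap carry → 0x7E0C
  0x7E0C + 0xE792 = 0x1659E → wrap carry → 0x659F
One's-complement sum = 0x659F.
Checksum = ~0x659F & 0xFFFF = 0x9A60.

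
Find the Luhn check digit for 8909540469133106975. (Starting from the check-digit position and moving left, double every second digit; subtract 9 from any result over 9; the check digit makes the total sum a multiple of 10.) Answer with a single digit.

Partial digits right→left: 5 7 9 6 0 1 3 3 1 9 6 4 0 4 5 9 0 9 8
Double every second digit counting from the check-digit position (so the 1st, 3rd, 5th, ... of the partial from the right).
  doubled (with −9 where >9): 1 9 0 6 2 3 0 1 0 7 → sum 29
  kept as-is: 7 6 1 3 9 4 4 9 9 → sum 52
Total = 29 + 52 = 81.
Check digit = (10 − (81 mod 10)) mod 10 = 9.

9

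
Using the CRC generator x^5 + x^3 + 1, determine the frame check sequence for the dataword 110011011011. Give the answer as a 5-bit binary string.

00111

Append 5 zeros: 11001101101100000. Divide by 101001 (XOR where the leading bit is 1):
  pos 0: 110011 XOR 101001 = 011010
  pos 1: 110100 XOR 101001 = 011101
  pos 2: 111011 XOR 101001 = 010010
  pos 3: 100101 XOR 101001 = 001100
  pos 5: 110001 XOR 101001 = 011000
  pos 6: 110001 XOR 101001 = 011000
  pos 7: 110000 XOR 101001 = 011001
  pos 8: 110010 XOR 101001 = 011011
  pos 9: 110110 XOR 101001 = 011111
  pos 10: 111110 XOR 101001 = 010111
  pos 11: 101110 XOR 101001 = 000111
Remainder (last 5 bits) = 00111. This is the CRC / FCS.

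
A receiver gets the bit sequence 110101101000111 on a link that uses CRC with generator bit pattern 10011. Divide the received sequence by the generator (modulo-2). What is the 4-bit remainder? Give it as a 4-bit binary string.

Modulo-2 division of 110101101000111 by 10011:
  pos 0: 11010 XOR 10011 = 01001
  pos 1: 10011 XOR 10011 = 00000
  pos 6: 10100 XOR 10011 = 00111
  pos 8: 11101 XOR 10011 = 01110
  pos 9: 11101 XOR 10011 = 01110
  pos 10: 11101 XOR 10011 = 01110
Remainder = 1110 (nonzero — an error is detected).

1110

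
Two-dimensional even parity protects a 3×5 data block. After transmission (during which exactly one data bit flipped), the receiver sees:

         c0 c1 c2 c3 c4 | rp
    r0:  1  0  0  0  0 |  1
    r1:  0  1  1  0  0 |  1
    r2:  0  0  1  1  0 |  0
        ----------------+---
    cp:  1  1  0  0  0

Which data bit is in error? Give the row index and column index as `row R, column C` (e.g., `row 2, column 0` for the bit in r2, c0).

row 1, column 3

Recompute each row's even parity and compare to rp:
  r0: data parity 1, sent rp 1 → ok
  r1: data parity 0, sent rp 1 → mismatch
  r2: data parity 0, sent rp 0 → ok
Recompute each column's even parity and compare to cp:
  c0: data parity 1, sent cp 1 → ok
  c1: data parity 1, sent cp 1 → ok
  c2: data parity 0, sent cp 0 → ok
  c3: data parity 1, sent cp 0 → mismatch
  c4: data parity 0, sent cp 0 → ok
Exactly one row (r1) and one column (c3) fail → the flipped bit is at their intersection.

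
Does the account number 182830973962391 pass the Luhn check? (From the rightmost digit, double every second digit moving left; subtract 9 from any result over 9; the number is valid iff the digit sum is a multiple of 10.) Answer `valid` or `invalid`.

From the right, keep odd positions and double even positions (subtract 9 from any doubled value over 9):
  doubled (positions 2,4,...): 9 4 9 5 0 7 7 → sum 41
  kept (positions 1,3,...): 1 3 6 3 9 3 2 1 → sum 28
Total = 69.
69 mod 10 = 9, so the number is invalid.

invalid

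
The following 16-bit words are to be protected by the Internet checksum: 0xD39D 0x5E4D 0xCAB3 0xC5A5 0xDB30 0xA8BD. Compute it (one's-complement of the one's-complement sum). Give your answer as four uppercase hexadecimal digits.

B9CC

One's-complement addition (fold any carry out of bit 15 back into bit 0):
  0xD39D + 0x5E4D = 0x131EA → wrap carry → 0x31EB
  0x31EB + 0xCAB3 = 0x0FC9E
  0xFC9E + 0xC5A5 = 0x1C243 → wrap carry → 0xC244
  0xC244 + 0xDB30 = 0x19D74 → wrap carry → 0x9D75
  0x9D75 + 0xA8BD = 0x14632 → wrap carry → 0x4633
One's-complement sum = 0x4633.
Checksum = ~0x4633 & 0xFFFF = 0xB9CC.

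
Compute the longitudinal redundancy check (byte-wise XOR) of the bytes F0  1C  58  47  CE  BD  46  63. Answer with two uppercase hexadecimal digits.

XOR the bytes together:
  start with 0xF0
  0xF0 ⊕ 0x1C = 0xEC
  0xEC ⊕ 0x58 = 0xB4
  0xB4 ⊕ 0x47 = 0xF3
  0xF3 ⊕ 0xCE = 0x3D
  0x3D ⊕ 0xBD = 0x80
  0x80 ⊕ 0x46 = 0xC6
  0xC6 ⊕ 0x63 = 0xA5

A5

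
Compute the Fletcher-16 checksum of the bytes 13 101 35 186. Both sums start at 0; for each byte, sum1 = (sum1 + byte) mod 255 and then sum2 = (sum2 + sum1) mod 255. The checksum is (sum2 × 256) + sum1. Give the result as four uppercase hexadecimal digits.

Running sums (mod 255):
  after byte 0 (13): sum1=13, sum2=13
  after byte 1 (101): sum1=114, sum2=127
  after byte 2 (35): sum1=149, sum2=21
  after byte 3 (186): sum1=80, sum2=101
Checksum = sum2·256 + sum1 = 101·256 + 80 = 25936 = 0x6550.

6550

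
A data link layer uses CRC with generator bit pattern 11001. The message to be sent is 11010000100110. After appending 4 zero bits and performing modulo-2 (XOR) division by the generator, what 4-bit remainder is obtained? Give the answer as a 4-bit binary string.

Append 4 zeros: 110100001001100000. Divide by 11001 (XOR where the leading bit is 1):
  pos 0: 11010 XOR 11001 = 00011
  pos 3: 11000 XOR 11001 = 00001
  pos 7: 11001 XOR 11001 = 00000
  pos 12: 10000 XOR 11001 = 01001
  pos 13: 10010 XOR 11001 = 01011
Remainder (last 4 bits) = 1011. This is the CRC / FCS.

1011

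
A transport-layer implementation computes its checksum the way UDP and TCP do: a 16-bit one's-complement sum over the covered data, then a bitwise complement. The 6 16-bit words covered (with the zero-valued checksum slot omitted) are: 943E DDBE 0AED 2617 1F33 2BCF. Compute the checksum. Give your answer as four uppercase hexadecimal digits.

One's-complement addition (fold any carry out of bit 15 back into bit 0):
  0x943E + 0xDDBE = 0x171FC → wrap carry → 0x71FD
  0x71FD + 0x0AED = 0x07CEA
  0x7CEA + 0x2617 = 0x0A301
  0xA301 + 0x1F33 = 0x0C234
  0xC234 + 0x2BCF = 0x0EE03
One's-complement sum = 0xEE03.
Checksum = ~0xEE03 & 0xFFFF = 0x11FC.

11FC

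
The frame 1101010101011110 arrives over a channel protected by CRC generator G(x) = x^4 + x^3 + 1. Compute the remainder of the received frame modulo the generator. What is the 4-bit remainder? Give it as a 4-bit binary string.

Modulo-2 division of 1101010101011110 by 11001:
  pos 0: 11010 XOR 11001 = 00011
  pos 3: 11101 XOR 11001 = 00100
  pos 5: 10001 XOR 11001 = 01000
  pos 6: 10000 XOR 11001 = 01001
  pos 7: 10011 XOR 11001 = 01010
  pos 8: 10101 XOR 11001 = 01100
  pos 9: 11001 XOR 11001 = 00000
Remainder = 0010 (nonzero — an error is detected).

0010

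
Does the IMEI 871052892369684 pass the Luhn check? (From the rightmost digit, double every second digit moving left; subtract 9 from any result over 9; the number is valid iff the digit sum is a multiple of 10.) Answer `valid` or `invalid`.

From the right, keep odd positions and double even positions (subtract 9 from any doubled value over 9):
  doubled (positions 2,4,...): 7 9 6 9 4 0 5 → sum 40
  kept (positions 1,3,...): 4 6 6 2 8 5 1 8 → sum 40
Total = 80.
80 mod 10 = 0, so the number is valid.

valid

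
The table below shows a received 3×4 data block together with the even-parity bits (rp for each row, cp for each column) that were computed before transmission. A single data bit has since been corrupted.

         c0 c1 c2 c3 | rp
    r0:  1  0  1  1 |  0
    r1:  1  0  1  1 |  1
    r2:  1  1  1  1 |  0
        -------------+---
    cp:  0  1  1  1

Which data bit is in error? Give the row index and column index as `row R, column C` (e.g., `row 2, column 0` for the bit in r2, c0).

Recompute each row's even parity and compare to rp:
  r0: data parity 1, sent rp 0 → mismatch
  r1: data parity 1, sent rp 1 → ok
  r2: data parity 0, sent rp 0 → ok
Recompute each column's even parity and compare to cp:
  c0: data parity 1, sent cp 0 → mismatch
  c1: data parity 1, sent cp 1 → ok
  c2: data parity 1, sent cp 1 → ok
  c3: data parity 1, sent cp 1 → ok
Exactly one row (r0) and one column (c0) fail → the flipped bit is at their intersection.

row 0, column 0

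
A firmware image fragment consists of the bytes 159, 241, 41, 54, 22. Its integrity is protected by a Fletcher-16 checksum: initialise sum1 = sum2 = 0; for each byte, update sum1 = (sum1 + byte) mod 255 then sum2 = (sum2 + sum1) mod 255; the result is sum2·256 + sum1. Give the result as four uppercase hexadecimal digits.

E307

Running sums (mod 255):
  after byte 0 (159): sum1=159, sum2=159
  after byte 1 (241): sum1=145, sum2=49
  after byte 2 (41): sum1=186, sum2=235
  after byte 3 (54): sum1=240, sum2=220
  after byte 4 (22): sum1=7, sum2=227
Checksum = sum2·256 + sum1 = 227·256 + 7 = 58119 = 0xE307.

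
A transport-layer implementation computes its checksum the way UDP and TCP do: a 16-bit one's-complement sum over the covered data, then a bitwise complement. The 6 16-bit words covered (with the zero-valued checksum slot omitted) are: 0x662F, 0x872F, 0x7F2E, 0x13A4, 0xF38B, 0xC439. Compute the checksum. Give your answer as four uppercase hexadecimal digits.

C808

One's-complement addition (fold any carry out of bit 15 back into bit 0):
  0x662F + 0x872F = 0x0ED5E
  0xED5E + 0x7F2E = 0x16C8C → wrap carry → 0x6C8D
  0x6C8D + 0x13A4 = 0x08031
  0x8031 + 0xF38B = 0x173BC → wrap carry → 0x73BD
  0x73BD + 0xC439 = 0x137F6 → wrap carry → 0x37F7
One's-complement sum = 0x37F7.
Checksum = ~0x37F7 & 0xFFFF = 0xC808.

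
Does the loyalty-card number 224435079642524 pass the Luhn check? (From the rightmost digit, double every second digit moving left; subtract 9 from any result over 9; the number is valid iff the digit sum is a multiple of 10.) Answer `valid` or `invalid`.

From the right, keep odd positions and double even positions (subtract 9 from any doubled value over 9):
  doubled (positions 2,4,...): 4 4 3 5 1 8 4 → sum 29
  kept (positions 1,3,...): 4 5 4 9 0 3 4 2 → sum 31
Total = 60.
60 mod 10 = 0, so the number is valid.

valid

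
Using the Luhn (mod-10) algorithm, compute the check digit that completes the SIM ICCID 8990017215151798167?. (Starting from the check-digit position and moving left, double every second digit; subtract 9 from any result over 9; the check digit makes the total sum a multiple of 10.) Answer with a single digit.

Partial digits right→left: 7 6 1 8 9 7 1 5 1 5 1 2 7 1 0 0 9 9 8
Double every second digit counting from the check-digit position (so the 1st, 3rd, 5th, ... of the partial from the right).
  doubled (with −9 where >9): 5 2 9 2 2 2 5 0 9 7 → sum 43
  kept as-is: 6 8 7 5 5 2 1 0 9 → sum 43
Total = 43 + 43 = 86.
Check digit = (10 − (86 mod 10)) mod 10 = 4.

4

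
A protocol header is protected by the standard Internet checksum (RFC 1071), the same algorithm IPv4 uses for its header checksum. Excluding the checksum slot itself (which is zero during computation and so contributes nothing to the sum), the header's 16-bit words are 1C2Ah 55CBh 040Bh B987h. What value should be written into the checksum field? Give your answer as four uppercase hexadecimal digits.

D077

One's-complement addition (fold any carry out of bit 15 back into bit 0):
  0x1C2A + 0x55CB = 0x071F5
  0x71F5 + 0x040B = 0x07600
  0x7600 + 0xB987 = 0x12F87 → wrap carry → 0x2F88
One's-complement sum = 0x2F88.
Checksum = ~0x2F88 & 0xFFFF = 0xD077.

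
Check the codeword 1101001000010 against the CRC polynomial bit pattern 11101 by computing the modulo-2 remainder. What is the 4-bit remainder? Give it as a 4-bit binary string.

Modulo-2 division of 1101001000010 by 11101:
  pos 0: 11010 XOR 11101 = 00111
  pos 2: 11101 XOR 11101 = 00000
Remainder = 0010 (nonzero — an error is detected).

0010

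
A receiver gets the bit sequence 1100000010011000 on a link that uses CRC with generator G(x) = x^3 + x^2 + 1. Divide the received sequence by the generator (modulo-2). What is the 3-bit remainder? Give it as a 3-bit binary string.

000

Modulo-2 division of 1100000010011000 by 1101:
  pos 0: 1100 XOR 1101 = 0001
  pos 3: 1000 XOR 1101 = 0101
  pos 4: 1010 XOR 1101 = 0111
  pos 5: 1111 XOR 1101 = 0010
  pos 7: 1000 XOR 1101 = 0101
  pos 8: 1011 XOR 1101 = 0110
  pos 9: 1101 XOR 1101 = 0000
Remainder = 000 (zero — the frame passes the CRC check).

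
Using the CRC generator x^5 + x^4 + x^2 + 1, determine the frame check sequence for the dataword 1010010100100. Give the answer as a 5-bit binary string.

10101

Append 5 zeros: 101001010010000000. Divide by 110101 (XOR where the leading bit is 1):
  pos 0: 101001 XOR 110101 = 011100
  pos 1: 111000 XOR 110101 = 001101
  pos 3: 110110 XOR 110101 = 000011
  pos 7: 110100 XOR 110101 = 000001
  pos 12: 100000 XOR 110101 = 010101
Remainder (last 5 bits) = 10101. This is the CRC / FCS.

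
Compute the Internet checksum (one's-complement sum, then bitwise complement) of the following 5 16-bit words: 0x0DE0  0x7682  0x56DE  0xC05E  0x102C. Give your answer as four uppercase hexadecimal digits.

One's-complement addition (fold any carry out of bit 15 back into bit 0):
  0x0DE0 + 0x7682 = 0x08462
  0x8462 + 0x56DE = 0x0DB40
  0xDB40 + 0xC05E = 0x19B9E → wrap carry → 0x9B9F
  0x9B9F + 0x102C = 0x0ABCB
One's-complement sum = 0xABCB.
Checksum = ~0xABCB & 0xFFFF = 0x5434.

5434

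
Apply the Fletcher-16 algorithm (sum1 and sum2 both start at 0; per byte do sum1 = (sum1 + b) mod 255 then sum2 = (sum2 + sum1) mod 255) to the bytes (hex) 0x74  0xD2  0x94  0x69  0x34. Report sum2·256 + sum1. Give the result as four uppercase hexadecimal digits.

Running sums (mod 255):
  after byte 0 (0x74): sum1=116, sum2=116
  after byte 1 (0xD2): sum1=71, sum2=187
  after byte 2 (0x94): sum1=219, sum2=151
  after byte 3 (0x69): sum1=69, sum2=220
  after byte 4 (0x34): sum1=121, sum2=86
Checksum = sum2·256 + sum1 = 86·256 + 121 = 22137 = 0x5679.

5679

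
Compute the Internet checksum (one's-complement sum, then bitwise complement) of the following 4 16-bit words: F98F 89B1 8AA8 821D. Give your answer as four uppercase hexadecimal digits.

6FF8

One's-complement addition (fold any carry out of bit 15 back into bit 0):
  0xF98F + 0x89B1 = 0x18340 → wrap carry → 0x8341
  0x8341 + 0x8AA8 = 0x10DE9 → wrap carry → 0x0DEA
  0x0DEA + 0x821D = 0x09007
One's-complement sum = 0x9007.
Checksum = ~0x9007 & 0xFFFF = 0x6FF8.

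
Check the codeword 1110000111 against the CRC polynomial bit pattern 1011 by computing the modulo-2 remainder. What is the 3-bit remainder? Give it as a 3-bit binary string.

000

Modulo-2 division of 1110000111 by 1011:
  pos 0: 1110 XOR 1011 = 0101
  pos 1: 1010 XOR 1011 = 0001
  pos 4: 1001 XOR 1011 = 0010
  pos 6: 1011 XOR 1011 = 0000
Remainder = 000 (zero — the frame passes the CRC check).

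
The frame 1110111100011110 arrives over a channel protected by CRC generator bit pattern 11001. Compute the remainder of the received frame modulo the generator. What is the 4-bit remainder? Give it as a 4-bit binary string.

0000

Modulo-2 division of 1110111100011110 by 11001:
  pos 0: 11101 XOR 11001 = 00100
  pos 2: 10011 XOR 11001 = 01010
  pos 3: 10101 XOR 11001 = 01100
  pos 4: 11000 XOR 11001 = 00001
  pos 8: 10011 XOR 11001 = 01010
  pos 9: 10101 XOR 11001 = 01100
  pos 10: 11001 XOR 11001 = 00000
Remainder = 0000 (zero — the frame passes the CRC check).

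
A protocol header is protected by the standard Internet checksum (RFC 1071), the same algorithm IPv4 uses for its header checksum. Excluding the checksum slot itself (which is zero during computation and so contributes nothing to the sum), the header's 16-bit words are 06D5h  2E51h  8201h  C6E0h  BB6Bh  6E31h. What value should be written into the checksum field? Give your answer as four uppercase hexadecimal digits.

585A

One's-complement addition (fold any carry out of bit 15 back into bit 0):
  0x06D5 + 0x2E51 = 0x03526
  0x3526 + 0x8201 = 0x0B727
  0xB727 + 0xC6E0 = 0x17E07 → wrap carry → 0x7E08
  0x7E08 + 0xBB6B = 0x13973 → wrap carry → 0x3974
  0x3974 + 0x6E31 = 0x0A7A5
One's-complement sum = 0xA7A5.
Checksum = ~0xA7A5 & 0xFFFF = 0x585A.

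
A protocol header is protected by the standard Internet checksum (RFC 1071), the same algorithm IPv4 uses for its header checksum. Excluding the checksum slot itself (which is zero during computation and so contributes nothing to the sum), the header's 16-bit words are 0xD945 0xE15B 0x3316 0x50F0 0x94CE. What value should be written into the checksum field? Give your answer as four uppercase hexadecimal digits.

One's-complement addition (fold any carry out of bit 15 back into bit 0):
  0xD945 + 0xE15B = 0x1BAA0 → wrap carry → 0xBAA1
  0xBAA1 + 0x3316 = 0x0EDB7
  0xEDB7 + 0x50F0 = 0x13EA7 → wrap carry → 0x3EA8
  0x3EA8 + 0x94CE = 0x0D376
One's-complement sum = 0xD376.
Checksum = ~0xD376 & 0xFFFF = 0x2C89.

2C89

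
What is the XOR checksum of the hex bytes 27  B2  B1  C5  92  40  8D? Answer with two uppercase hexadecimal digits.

BE

XOR the bytes together:
  start with 0x27
  0x27 ⊕ 0xB2 = 0x95
  0x95 ⊕ 0xB1 = 0x24
  0x24 ⊕ 0xC5 = 0xE1
  0xE1 ⊕ 0x92 = 0x73
  0x73 ⊕ 0x40 = 0x33
  0x33 ⊕ 0x8D = 0xBE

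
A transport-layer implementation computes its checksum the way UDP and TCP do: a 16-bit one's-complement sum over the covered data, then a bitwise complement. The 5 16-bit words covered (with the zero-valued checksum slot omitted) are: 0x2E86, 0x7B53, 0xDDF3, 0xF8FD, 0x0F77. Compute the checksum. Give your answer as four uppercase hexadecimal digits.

One's-complement addition (fold any carry out of bit 15 back into bit 0):
  0x2E86 + 0x7B53 = 0x0A9D9
  0xA9D9 + 0xDDF3 = 0x187CC → wrap carry → 0x87CD
  0x87CD + 0xF8FD = 0x180CA → wrap carry → 0x80CB
  0x80CB + 0x0F77 = 0x09042
One's-complement sum = 0x9042.
Checksum = ~0x9042 & 0xFFFF = 0x6FBD.

6FBD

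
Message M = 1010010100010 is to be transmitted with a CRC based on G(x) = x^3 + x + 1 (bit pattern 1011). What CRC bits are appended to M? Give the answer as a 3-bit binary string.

000

Append 3 zeros: 1010010100010000. Divide by 1011 (XOR where the leading bit is 1):
  pos 0: 1010 XOR 1011 = 0001
  pos 3: 1010 XOR 1011 = 0001
  pos 6: 1100 XOR 1011 = 0111
  pos 7: 1110 XOR 1011 = 0101
  pos 8: 1011 XOR 1011 = 0000
Remainder (last 3 bits) = 000. This is the CRC / FCS.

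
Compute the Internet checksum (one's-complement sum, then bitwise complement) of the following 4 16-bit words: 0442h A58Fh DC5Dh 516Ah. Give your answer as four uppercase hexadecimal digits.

2866

One's-complement addition (fold any carry out of bit 15 back into bit 0):
  0x0442 + 0xA58F = 0x0A9D1
  0xA9D1 + 0xDC5D = 0x1862E → wrap carry → 0x862F
  0x862F + 0x516A = 0x0D799
One's-complement sum = 0xD799.
Checksum = ~0xD799 & 0xFFFF = 0x2866.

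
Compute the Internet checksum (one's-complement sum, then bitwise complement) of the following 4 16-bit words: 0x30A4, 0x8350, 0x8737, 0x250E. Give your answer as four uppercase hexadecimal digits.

9FC5

One's-complement addition (fold any carry out of bit 15 back into bit 0):
  0x30A4 + 0x8350 = 0x0B3F4
  0xB3F4 + 0x8737 = 0x13B2B → wrap carry → 0x3B2C
  0x3B2C + 0x250E = 0x0603A
One's-complement sum = 0x603A.
Checksum = ~0x603A & 0xFFFF = 0x9FC5.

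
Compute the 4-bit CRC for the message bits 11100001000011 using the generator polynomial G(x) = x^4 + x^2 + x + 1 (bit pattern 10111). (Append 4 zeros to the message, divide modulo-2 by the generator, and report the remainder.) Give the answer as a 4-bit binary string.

Append 4 zeros: 111000010000110000. Divide by 10111 (XOR where the leading bit is 1):
  pos 0: 11100 XOR 10111 = 01011
  pos 1: 10110 XOR 10111 = 00001
  pos 5: 10100 XOR 10111 = 00011
  pos 8: 11001 XOR 10111 = 01110
  pos 9: 11101 XOR 10111 = 01010
  pos 10: 10100 XOR 10111 = 00011
  pos 13: 11000 XOR 10111 = 01111
Remainder (last 4 bits) = 1111. This is the CRC / FCS.

1111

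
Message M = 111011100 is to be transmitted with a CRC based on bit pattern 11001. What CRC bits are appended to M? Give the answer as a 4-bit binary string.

0010

Append 4 zeros: 1110111000000. Divide by 11001 (XOR where the leading bit is 1):
  pos 0: 11101 XOR 11001 = 00100
  pos 2: 10011 XOR 11001 = 01010
  pos 3: 10100 XOR 11001 = 01101
  pos 4: 11010 XOR 11001 = 00011
  pos 7: 11000 XOR 11001 = 00001
Remainder (last 4 bits) = 0010. This is the CRC / FCS.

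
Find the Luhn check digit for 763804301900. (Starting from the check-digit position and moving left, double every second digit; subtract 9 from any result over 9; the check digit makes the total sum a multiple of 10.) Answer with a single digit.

9

Partial digits right→left: 0 0 9 1 0 3 4 0 8 3 6 7
Double every second digit counting from the check-digit position (so the 1st, 3rd, 5th, ... of the partial from the right).
  doubled (with −9 where >9): 0 9 0 8 7 3 → sum 27
  kept as-is: 0 1 3 0 3 7 → sum 14
Total = 27 + 14 = 41.
Check digit = (10 − (41 mod 10)) mod 10 = 9.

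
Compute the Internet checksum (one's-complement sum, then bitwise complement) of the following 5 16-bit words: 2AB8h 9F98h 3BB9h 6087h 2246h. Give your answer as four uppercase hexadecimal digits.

7728

One's-complement addition (fold any carry out of bit 15 back into bit 0):
  0x2AB8 + 0x9F98 = 0x0CA50
  0xCA50 + 0x3BB9 = 0x10609 → wrap carry → 0x060A
  0x060A + 0x6087 = 0x06691
  0x6691 + 0x2246 = 0x088D7
One's-complement sum = 0x88D7.
Checksum = ~0x88D7 & 0xFFFF = 0x7728.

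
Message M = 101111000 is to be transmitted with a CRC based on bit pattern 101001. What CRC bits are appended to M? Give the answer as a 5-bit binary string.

Append 5 zeros: 10111100000000. Divide by 101001 (XOR where the leading bit is 1):
  pos 0: 101111 XOR 101001 = 000110
  pos 3: 110000 XOR 101001 = 011001
  pos 4: 110010 XOR 101001 = 011011
  pos 5: 110110 XOR 101001 = 011111
  pos 6: 111110 XOR 101001 = 010111
  pos 7: 101110 XOR 101001 = 000111
Remainder (last 5 bits) = 01110. This is the CRC / FCS.

01110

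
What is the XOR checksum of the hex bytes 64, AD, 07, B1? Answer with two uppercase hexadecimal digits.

XOR the bytes together:
  start with 0x64
  0x64 ⊕ 0xAD = 0xC9
  0xC9 ⊕ 0x07 = 0xCE
  0xCE ⊕ 0xB1 = 0x7F

7F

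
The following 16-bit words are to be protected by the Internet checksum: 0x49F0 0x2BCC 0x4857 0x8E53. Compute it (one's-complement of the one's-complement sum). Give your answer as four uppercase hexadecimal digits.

One's-complement addition (fold any carry out of bit 15 back into bit 0):
  0x49F0 + 0x2BCC = 0x075BC
  0x75BC + 0x4857 = 0x0BE13
  0xBE13 + 0x8E53 = 0x14C66 → wrap carry → 0x4C67
One's-complement sum = 0x4C67.
Checksum = ~0x4C67 & 0xFFFF = 0xB398.

B398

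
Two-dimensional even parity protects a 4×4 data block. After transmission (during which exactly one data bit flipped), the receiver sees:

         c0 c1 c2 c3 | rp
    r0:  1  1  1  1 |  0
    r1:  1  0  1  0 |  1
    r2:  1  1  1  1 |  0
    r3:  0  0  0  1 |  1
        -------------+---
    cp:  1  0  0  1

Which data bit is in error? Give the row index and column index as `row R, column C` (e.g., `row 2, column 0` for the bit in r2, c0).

Recompute each row's even parity and compare to rp:
  r0: data parity 0, sent rp 0 → ok
  r1: data parity 0, sent rp 1 → mismatch
  r2: data parity 0, sent rp 0 → ok
  r3: data parity 1, sent rp 1 → ok
Recompute each column's even parity and compare to cp:
  c0: data parity 1, sent cp 1 → ok
  c1: data parity 0, sent cp 0 → ok
  c2: data parity 1, sent cp 0 → mismatch
  c3: data parity 1, sent cp 1 → ok
Exactly one row (r1) and one column (c2) fail → the flipped bit is at their intersection.

row 1, column 2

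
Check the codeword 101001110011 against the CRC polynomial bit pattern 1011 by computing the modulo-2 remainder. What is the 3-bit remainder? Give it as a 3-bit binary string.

101

Modulo-2 division of 101001110011 by 1011:
  pos 0: 1010 XOR 1011 = 0001
  pos 3: 1011 XOR 1011 = 0000
  pos 7: 1001 XOR 1011 = 0010
Remainder = 101 (nonzero — an error is detected).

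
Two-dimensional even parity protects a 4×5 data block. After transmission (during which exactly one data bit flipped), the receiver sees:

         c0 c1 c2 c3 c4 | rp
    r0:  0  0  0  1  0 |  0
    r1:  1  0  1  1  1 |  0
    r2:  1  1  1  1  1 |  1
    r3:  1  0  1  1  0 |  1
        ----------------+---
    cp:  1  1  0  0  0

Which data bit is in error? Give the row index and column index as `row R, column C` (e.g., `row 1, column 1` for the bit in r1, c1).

row 0, column 2

Recompute each row's even parity and compare to rp:
  r0: data parity 1, sent rp 0 → mismatch
  r1: data parity 0, sent rp 0 → ok
  r2: data parity 1, sent rp 1 → ok
  r3: data parity 1, sent rp 1 → ok
Recompute each column's even parity and compare to cp:
  c0: data parity 1, sent cp 1 → ok
  c1: data parity 1, sent cp 1 → ok
  c2: data parity 1, sent cp 0 → mismatch
  c3: data parity 0, sent cp 0 → ok
  c4: data parity 0, sent cp 0 → ok
Exactly one row (r0) and one column (c2) fail → the flipped bit is at their intersection.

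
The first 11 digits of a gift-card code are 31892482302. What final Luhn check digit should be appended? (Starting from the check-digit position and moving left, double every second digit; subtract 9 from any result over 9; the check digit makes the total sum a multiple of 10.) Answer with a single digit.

0

Partial digits right→left: 2 0 3 2 8 4 2 9 8 1 3
Double every second digit counting from the check-digit position (so the 1st, 3rd, 5th, ... of the partial from the right).
  doubled (with −9 where >9): 4 6 7 4 7 6 → sum 34
  kept as-is: 0 2 4 9 1 → sum 16
Total = 34 + 16 = 50.
Check digit = (10 − (50 mod 10)) mod 10 = 0.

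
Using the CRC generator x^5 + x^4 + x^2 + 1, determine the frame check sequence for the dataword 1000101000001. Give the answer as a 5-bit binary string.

10010

Append 5 zeros: 100010100000100000. Divide by 110101 (XOR where the leading bit is 1):
  pos 0: 100010 XOR 110101 = 010111
  pos 1: 101111 XOR 110101 = 011010
  pos 2: 110100 XOR 110101 = 000001
  pos 7: 100001 XOR 110101 = 010100
  pos 8: 101000 XOR 110101 = 011101
  pos 9: 111010 XOR 110101 = 001111
  pos 11: 111100 XOR 110101 = 001001
Remainder (last 5 bits) = 10010. This is the CRC / FCS.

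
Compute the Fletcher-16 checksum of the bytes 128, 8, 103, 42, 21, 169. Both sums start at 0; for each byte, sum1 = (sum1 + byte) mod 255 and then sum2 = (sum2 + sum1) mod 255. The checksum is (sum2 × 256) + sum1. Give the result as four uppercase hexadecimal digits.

Running sums (mod 255):
  after byte 0 (128): sum1=128, sum2=128
  after byte 1 (8): sum1=136, sum2=9
  after byte 2 (103): sum1=239, sum2=248
  after byte 3 (42): sum1=26, sum2=19
  after byte 4 (21): sum1=47, sum2=66
  after byte 5 (169): sum1=216, sum2=27
Checksum = sum2·256 + sum1 = 27·256 + 216 = 7128 = 0x1BD8.

1BD8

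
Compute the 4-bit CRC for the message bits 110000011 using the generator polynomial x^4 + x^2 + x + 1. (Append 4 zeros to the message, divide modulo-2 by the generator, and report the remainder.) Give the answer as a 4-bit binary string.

Append 4 zeros: 1100000110000. Divide by 10111 (XOR where the leading bit is 1):
  pos 0: 11000 XOR 10111 = 01111
  pos 1: 11110 XOR 10111 = 01001
  pos 2: 10010 XOR 10111 = 00101
  pos 4: 10111 XOR 10111 = 00000
Remainder (last 4 bits) = 0000. This is the CRC / FCS.

0000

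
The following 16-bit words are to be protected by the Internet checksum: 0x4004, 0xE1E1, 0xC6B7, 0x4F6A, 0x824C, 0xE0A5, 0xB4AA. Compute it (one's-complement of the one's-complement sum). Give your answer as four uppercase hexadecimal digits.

One's-complement addition (fold any carry out of bit 15 back into bit 0):
  0x4004 + 0xE1E1 = 0x121E5 → wrap carry → 0x21E6
  0x21E6 + 0xC6B7 = 0x0E89D
  0xE89D + 0x4F6A = 0x13807 → wrap carry → 0x3808
  0x3808 + 0x824C = 0x0BA54
  0xBA54 + 0xE0A5 = 0x19AF9 → wrap carry → 0x9AFA
  0x9AFA + 0xB4AA = 0x14FA4 → wrap carry → 0x4FA5
One's-complement sum = 0x4FA5.
Checksum = ~0x4FA5 & 0xFFFF = 0xB05A.

B05A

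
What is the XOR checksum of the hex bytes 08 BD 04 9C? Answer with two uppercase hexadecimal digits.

2D

XOR the bytes together:
  start with 0x08
  0x08 ⊕ 0xBD = 0xB5
  0xB5 ⊕ 0x04 = 0xB1
  0xB1 ⊕ 0x9C = 0x2D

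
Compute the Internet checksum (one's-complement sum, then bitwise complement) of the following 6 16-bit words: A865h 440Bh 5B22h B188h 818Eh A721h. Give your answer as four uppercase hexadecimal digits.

One's-complement addition (fold any carry out of bit 15 back into bit 0):
  0xA865 + 0x440B = 0x0EC70
  0xEC70 + 0x5B22 = 0x14792 → wrap carry → 0x4793
  0x4793 + 0xB188 = 0x0F91B
  0xF91B + 0x818E = 0x17AA9 → wrap carry → 0x7AAA
  0x7AAA + 0xA721 = 0x121CB → wrap carry → 0x21CC
One's-complement sum = 0x21CC.
Checksum = ~0x21CC & 0xFFFF = 0xDE33.

DE33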